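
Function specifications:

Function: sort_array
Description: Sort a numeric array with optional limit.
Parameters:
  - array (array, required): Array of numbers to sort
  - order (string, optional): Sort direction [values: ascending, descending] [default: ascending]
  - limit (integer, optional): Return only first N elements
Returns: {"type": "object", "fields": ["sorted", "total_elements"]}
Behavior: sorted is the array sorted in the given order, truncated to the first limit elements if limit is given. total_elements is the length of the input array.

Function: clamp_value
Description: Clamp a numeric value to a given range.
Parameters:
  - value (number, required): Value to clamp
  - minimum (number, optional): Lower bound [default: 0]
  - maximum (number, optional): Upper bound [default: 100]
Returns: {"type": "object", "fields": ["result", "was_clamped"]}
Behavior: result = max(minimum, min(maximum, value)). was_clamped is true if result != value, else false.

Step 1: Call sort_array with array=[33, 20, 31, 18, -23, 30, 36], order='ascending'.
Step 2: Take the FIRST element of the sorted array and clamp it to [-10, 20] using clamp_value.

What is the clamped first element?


Step 1: sort_array(order=ascending)
  sorted: [-23, 18, 20, 30, 31, 33, 36]
  -> first element = -23
Step 2: clamp_value(value=-23, minimum=-10, maximum=20)
  result = max(-10, min(20, -23)) = max(-10, -23) = -10
  was_clamped = (-10 != -23) = true
  -> result = -10
-10


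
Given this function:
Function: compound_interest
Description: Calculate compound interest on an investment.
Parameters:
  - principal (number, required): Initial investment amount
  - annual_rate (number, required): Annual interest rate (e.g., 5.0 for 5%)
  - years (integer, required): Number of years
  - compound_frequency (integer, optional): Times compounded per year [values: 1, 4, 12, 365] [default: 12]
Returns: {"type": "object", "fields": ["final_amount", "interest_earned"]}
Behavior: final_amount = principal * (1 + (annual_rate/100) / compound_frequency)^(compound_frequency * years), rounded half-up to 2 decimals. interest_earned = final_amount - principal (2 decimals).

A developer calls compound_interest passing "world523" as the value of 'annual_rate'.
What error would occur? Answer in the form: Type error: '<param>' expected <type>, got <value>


Spec: 'annual_rate' is declared as number; "world523" is a string.
Type error: 'annual_rate' expected number, got "world523"


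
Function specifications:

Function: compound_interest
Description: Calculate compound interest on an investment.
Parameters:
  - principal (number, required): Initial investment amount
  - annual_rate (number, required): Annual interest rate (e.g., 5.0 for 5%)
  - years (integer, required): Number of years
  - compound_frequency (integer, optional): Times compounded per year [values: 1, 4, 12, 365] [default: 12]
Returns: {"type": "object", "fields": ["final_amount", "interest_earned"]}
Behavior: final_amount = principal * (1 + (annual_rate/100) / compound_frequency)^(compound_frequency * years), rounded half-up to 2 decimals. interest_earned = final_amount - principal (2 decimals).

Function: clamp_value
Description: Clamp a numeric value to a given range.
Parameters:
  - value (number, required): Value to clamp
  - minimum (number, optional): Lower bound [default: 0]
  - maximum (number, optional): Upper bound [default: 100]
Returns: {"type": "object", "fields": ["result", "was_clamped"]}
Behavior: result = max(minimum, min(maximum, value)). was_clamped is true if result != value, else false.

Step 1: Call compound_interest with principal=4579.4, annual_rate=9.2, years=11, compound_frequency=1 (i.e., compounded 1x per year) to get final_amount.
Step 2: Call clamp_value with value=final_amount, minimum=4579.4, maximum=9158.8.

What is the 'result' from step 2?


Step 1: compound_interest
  rate per period = 9.2/100/1 = 0.092 (keep full precision); periods = 1 * 11 = 11
  (1 + 0.092)^11 = 2.63298886
  final_amount = 4579.4 * 2.63298886 = 12057.509197 -> 12057.51
  interest_earned = 12057.51 - 4579.40 = 7478.11
  -> final_amount = 12057.51
Step 2: clamp_value(value=12057.51, minimum=4579.4, maximum=9158.8)
  result = max(4579.4, min(9158.8, 12057.51)) = max(4579.4, 9158.8) = 9158.8
  was_clamped = (9158.8 != 12057.51) = true
  -> result = 9158.8
9158.8


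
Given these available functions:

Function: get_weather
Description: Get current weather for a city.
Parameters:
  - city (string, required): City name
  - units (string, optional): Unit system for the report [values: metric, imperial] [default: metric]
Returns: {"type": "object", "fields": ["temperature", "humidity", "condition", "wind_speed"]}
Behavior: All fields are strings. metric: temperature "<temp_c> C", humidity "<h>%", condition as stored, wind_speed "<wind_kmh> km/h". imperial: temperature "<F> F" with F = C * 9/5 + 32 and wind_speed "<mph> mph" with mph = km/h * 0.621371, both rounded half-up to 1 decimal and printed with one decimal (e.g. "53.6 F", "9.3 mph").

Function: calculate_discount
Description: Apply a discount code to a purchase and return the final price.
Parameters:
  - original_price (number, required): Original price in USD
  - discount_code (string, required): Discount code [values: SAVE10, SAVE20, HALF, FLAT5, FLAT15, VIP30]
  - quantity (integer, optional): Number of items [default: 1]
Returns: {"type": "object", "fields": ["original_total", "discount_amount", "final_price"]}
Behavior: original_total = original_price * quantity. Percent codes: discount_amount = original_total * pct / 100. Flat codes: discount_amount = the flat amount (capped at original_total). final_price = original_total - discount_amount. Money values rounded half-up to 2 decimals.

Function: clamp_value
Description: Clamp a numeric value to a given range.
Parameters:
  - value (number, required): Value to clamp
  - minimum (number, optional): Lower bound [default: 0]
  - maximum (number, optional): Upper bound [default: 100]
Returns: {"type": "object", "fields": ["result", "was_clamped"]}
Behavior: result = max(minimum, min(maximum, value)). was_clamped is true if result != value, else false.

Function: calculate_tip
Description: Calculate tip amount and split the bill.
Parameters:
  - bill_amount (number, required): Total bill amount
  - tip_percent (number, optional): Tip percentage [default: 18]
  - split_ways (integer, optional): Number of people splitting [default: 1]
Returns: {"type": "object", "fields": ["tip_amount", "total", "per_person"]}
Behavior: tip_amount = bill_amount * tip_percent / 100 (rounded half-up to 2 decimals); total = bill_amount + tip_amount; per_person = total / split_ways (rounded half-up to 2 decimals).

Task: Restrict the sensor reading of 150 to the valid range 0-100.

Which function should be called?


The task needs a function whose description is: Clamp a numeric value to a given range.
clamp_value


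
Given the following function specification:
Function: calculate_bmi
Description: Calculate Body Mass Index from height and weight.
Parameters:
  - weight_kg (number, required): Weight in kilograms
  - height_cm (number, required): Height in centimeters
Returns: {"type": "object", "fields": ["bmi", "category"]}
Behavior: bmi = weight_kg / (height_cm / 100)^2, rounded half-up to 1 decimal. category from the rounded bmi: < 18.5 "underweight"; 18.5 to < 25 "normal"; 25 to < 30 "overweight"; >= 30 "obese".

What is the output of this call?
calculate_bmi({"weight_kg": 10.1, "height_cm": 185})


height_m = 185 / 100 = 1.85
bmi = 10.1 / 1.85^2 = 10.1 / 3.4225 = 2.951059 -> 3.0
3.0 < 18.5 -> underweight
Output:
{"bmi": 3.0, "category": "underweight"}


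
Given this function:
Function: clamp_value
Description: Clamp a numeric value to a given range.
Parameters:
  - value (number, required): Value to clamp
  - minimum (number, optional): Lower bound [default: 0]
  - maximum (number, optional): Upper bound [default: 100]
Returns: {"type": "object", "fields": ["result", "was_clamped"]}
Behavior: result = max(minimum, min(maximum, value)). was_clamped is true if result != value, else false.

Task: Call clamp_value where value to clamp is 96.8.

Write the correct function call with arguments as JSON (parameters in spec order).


Mapping each described value to its parameter name:
  'Value to clamp' -> value = 96.8
clamp_value({"value": 96.8})


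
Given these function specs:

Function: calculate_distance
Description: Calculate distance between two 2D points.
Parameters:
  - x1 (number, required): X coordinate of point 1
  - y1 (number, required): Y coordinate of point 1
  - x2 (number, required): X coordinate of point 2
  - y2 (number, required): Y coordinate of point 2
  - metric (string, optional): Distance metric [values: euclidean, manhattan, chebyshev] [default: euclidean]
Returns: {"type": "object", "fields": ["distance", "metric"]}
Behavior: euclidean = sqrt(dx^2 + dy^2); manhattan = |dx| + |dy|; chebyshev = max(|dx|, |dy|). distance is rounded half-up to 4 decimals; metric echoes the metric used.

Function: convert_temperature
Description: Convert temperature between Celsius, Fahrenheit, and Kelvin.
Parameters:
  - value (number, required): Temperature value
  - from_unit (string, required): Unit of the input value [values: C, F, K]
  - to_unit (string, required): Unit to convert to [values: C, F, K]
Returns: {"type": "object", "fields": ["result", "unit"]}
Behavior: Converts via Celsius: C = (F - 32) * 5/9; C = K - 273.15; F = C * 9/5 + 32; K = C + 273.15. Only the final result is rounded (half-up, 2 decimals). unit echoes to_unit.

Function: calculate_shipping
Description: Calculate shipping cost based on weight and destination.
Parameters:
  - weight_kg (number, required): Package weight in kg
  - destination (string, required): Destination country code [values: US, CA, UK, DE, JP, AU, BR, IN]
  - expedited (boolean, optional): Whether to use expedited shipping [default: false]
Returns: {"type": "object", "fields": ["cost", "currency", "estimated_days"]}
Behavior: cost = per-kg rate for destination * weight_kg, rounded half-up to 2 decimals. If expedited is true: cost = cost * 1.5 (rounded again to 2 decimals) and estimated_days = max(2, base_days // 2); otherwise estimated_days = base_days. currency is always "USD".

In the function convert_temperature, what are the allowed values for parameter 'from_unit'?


The convert_temperature spec declares:
  - from_unit (string, required): Unit of the input value [values: C, F, K]
Allowed values:
C, F, K


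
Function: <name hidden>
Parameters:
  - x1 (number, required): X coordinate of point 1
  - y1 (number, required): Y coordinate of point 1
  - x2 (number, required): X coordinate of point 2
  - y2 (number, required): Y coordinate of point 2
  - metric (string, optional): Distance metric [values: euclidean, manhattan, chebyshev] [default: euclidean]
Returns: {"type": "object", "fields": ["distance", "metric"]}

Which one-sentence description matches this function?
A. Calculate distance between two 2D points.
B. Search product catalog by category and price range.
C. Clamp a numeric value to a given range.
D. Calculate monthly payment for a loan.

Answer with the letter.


Parameters x1, y1, x2, y2, metric and return ["distance", "metric"] fit: Calculate distance between two 2D points.
A


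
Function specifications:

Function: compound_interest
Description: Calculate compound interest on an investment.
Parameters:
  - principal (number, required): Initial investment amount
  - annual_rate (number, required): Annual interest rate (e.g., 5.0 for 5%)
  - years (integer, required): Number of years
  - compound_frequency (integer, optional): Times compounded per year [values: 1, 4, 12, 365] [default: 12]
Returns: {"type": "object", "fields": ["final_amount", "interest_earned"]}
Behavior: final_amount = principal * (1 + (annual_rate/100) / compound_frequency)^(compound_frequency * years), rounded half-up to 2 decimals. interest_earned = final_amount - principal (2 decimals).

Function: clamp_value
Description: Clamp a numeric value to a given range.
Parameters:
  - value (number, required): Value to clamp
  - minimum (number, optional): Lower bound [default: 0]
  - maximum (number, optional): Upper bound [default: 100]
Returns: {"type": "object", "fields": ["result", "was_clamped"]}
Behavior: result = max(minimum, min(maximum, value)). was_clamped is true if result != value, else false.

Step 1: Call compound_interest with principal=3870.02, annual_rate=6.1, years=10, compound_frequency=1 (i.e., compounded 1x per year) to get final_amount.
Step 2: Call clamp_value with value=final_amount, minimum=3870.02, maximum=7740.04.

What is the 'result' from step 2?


Step 1: compound_interest
  rate per period = 6.1/100/1 = 0.061 (keep full precision); periods = 1 * 10 = 10
  (1 + 0.061)^10 = 1.80781439
  final_amount = 3870.02 * 1.80781439 = 6996.277846 -> 6996.28
  interest_earned = 6996.28 - 3870.02 = 3126.26
  -> final_amount = 6996.28
Step 2: clamp_value(value=6996.28, minimum=3870.02, maximum=7740.04)
  result = max(3870.02, min(7740.04, 6996.28)) = max(3870.02, 6996.28) = 6996.28
  was_clamped = (6996.28 != 6996.28) = false
  -> result = 6996.28
6996.28


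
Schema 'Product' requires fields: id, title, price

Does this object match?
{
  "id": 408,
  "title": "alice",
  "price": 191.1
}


Checking required fields... All present.
Valid - all required fields present


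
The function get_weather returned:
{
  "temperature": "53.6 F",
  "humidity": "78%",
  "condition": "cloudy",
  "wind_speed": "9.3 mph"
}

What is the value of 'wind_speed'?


9.3 mph


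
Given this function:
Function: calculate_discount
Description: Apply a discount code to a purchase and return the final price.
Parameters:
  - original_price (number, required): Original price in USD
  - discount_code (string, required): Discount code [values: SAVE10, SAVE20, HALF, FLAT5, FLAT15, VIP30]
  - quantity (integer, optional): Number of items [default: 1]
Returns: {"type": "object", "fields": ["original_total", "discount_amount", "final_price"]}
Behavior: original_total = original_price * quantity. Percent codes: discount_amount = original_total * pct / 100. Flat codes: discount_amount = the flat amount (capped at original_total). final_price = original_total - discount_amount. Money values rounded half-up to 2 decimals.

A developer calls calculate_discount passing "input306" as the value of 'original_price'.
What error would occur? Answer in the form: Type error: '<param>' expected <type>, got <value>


Spec: 'original_price' is declared as number; "input306" is a string.
Type error: 'original_price' expected number, got "input306"


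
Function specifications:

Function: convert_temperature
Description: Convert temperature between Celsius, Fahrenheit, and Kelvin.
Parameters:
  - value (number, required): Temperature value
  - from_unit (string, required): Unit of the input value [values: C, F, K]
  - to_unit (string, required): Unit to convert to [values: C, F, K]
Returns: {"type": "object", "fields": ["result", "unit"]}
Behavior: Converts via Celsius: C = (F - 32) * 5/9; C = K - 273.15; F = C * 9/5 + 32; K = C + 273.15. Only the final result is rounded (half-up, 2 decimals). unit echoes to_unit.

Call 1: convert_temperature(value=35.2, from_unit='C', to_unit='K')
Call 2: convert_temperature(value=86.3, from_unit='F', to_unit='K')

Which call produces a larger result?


Call 1:
  Input already in C: 35.2
  To K: 35.2 + 273.15 = 308.35
  Round to 2 decimals: 308.35
  -> 308.35 K
Call 2:
  To C: (86.3 - 32) * 5/9 = 30.166667
  To K: 30.166667 + 273.15 = 303.316667
  Round to 2 decimals: 303.32
  -> 303.32 K
Call 1 (308.35 K)


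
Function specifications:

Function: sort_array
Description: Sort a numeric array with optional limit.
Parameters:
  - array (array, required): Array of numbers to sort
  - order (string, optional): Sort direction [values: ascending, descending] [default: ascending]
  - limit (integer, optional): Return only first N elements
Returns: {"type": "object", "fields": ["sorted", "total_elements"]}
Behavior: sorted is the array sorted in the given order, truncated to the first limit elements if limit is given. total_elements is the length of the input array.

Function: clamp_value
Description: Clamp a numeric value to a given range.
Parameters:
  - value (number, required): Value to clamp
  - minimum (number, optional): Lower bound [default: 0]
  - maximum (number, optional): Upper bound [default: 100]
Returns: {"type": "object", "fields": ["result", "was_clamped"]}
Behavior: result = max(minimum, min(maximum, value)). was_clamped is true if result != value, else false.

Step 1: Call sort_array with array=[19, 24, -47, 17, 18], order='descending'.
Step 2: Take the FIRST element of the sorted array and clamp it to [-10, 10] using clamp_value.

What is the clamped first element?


Step 1: sort_array(order=descending)
  sorted: [24, 19, 18, 17, -47]
  -> first element = 24
Step 2: clamp_value(value=24, minimum=-10, maximum=10)
  result = max(-10, min(10, 24)) = max(-10, 10) = 10
  was_clamped = (10 != 24) = true
  -> result = 10
10


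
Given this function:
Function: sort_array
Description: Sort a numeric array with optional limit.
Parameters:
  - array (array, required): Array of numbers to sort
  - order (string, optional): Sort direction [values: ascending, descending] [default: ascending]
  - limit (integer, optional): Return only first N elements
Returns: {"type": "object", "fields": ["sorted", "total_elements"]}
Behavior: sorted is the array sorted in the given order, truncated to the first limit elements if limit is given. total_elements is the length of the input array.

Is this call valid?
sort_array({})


Checking required parameters...
Missing required parameter: array
Invalid - missing required parameter 'array'


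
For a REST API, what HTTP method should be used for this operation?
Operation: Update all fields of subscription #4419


GET = read, POST = create, PUT = update/replace, DELETE = remove
This operation is an update/replace.
PUT


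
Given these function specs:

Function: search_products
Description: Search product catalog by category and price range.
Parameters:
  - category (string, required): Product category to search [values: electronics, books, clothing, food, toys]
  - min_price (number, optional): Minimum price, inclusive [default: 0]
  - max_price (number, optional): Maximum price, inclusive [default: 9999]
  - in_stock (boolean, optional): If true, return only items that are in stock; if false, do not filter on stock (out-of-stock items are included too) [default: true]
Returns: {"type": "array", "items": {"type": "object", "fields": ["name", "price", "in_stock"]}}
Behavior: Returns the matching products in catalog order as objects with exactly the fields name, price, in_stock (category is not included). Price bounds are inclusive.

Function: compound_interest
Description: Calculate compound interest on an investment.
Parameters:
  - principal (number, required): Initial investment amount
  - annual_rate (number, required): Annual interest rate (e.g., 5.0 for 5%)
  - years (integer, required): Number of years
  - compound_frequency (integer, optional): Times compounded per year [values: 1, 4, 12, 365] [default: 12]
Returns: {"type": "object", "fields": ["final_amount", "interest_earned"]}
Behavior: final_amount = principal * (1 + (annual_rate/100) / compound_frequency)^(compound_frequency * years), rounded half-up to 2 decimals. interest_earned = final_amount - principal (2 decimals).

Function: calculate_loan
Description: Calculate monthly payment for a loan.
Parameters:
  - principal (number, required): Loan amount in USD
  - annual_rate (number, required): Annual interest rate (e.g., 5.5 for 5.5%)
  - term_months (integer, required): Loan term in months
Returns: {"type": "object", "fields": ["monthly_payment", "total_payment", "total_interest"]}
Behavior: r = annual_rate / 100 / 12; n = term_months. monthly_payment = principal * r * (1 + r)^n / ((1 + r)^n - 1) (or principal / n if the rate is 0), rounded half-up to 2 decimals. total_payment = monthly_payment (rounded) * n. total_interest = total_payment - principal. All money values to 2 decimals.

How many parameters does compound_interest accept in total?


Parameters of compound_interest: principal (required), annual_rate (required), years (required), compound_frequency (optional)
Total:
4


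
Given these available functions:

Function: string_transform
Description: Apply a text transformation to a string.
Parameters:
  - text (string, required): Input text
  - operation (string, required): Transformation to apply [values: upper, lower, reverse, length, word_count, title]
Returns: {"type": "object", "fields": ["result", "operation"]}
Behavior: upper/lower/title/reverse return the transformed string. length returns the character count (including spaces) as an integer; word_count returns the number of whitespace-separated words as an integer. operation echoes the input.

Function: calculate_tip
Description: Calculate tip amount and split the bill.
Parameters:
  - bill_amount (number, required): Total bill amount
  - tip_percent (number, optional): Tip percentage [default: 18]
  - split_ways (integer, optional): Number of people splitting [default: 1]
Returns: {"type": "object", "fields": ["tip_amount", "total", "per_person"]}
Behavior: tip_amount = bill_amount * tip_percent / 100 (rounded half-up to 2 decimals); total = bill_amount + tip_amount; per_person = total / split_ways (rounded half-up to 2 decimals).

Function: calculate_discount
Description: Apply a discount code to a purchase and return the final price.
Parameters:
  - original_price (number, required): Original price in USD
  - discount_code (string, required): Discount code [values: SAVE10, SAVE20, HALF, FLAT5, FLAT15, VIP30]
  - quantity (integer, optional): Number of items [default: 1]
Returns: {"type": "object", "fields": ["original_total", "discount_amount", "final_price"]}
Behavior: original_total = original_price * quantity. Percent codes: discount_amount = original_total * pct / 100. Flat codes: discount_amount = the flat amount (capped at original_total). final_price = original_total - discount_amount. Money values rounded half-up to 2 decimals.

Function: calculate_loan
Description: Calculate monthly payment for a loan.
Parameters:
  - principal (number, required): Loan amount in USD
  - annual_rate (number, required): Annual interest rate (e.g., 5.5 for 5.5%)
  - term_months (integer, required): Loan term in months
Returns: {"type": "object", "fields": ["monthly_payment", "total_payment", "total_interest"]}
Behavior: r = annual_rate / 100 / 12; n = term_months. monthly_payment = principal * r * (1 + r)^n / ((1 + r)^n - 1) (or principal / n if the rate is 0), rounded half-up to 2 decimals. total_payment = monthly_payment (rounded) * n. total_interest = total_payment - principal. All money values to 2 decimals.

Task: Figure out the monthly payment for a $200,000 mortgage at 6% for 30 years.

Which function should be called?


The task needs a function whose description is: Calculate monthly payment for a loan.
calculate_loan


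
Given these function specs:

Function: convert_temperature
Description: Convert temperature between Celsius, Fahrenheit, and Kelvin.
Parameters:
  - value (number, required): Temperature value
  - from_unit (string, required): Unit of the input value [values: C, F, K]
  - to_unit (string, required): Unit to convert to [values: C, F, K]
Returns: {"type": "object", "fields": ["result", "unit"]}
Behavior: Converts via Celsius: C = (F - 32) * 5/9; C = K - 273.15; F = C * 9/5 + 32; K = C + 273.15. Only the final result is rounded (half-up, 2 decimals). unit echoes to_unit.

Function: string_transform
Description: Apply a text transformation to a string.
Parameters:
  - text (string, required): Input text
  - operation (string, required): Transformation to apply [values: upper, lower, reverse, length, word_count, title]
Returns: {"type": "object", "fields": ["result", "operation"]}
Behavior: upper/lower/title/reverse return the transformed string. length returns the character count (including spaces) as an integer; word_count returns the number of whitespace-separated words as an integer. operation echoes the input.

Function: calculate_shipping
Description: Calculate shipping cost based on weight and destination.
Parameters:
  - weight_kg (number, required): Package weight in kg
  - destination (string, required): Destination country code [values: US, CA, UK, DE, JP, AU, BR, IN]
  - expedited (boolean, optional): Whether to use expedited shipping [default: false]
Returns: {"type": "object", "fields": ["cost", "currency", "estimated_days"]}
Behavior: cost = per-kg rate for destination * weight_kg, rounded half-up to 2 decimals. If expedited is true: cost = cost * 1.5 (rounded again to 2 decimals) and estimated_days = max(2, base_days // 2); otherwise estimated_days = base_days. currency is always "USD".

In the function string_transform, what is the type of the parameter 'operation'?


The string_transform spec declares:
  - operation (string, required): Transformation to apply [values: upper, lower, reverse, length, word_count, title]
Type:
string


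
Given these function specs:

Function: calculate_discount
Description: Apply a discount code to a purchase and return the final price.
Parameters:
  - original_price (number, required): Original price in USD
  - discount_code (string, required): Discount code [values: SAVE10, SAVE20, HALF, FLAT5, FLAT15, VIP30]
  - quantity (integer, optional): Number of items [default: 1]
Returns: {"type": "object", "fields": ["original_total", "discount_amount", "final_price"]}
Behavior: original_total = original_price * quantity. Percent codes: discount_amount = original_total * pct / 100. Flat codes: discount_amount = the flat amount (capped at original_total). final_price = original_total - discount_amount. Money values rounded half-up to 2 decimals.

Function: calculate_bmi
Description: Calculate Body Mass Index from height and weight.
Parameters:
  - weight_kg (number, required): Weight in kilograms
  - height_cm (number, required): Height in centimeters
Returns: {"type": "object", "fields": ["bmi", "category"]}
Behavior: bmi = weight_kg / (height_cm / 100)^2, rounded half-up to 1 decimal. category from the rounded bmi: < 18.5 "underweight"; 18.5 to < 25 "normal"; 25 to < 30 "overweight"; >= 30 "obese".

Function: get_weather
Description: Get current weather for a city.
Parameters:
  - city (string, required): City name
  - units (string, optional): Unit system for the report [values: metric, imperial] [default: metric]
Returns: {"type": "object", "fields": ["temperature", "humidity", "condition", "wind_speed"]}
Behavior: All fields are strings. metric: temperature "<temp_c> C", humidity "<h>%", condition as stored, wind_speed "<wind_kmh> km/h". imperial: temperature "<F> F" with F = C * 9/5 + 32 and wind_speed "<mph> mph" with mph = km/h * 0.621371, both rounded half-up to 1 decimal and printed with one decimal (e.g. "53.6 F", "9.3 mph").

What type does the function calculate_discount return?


The calculate_discount spec declares Returns: {"type": "object", "fields": ["original_total", "discount_amount", "final_price"]}
Type:
object


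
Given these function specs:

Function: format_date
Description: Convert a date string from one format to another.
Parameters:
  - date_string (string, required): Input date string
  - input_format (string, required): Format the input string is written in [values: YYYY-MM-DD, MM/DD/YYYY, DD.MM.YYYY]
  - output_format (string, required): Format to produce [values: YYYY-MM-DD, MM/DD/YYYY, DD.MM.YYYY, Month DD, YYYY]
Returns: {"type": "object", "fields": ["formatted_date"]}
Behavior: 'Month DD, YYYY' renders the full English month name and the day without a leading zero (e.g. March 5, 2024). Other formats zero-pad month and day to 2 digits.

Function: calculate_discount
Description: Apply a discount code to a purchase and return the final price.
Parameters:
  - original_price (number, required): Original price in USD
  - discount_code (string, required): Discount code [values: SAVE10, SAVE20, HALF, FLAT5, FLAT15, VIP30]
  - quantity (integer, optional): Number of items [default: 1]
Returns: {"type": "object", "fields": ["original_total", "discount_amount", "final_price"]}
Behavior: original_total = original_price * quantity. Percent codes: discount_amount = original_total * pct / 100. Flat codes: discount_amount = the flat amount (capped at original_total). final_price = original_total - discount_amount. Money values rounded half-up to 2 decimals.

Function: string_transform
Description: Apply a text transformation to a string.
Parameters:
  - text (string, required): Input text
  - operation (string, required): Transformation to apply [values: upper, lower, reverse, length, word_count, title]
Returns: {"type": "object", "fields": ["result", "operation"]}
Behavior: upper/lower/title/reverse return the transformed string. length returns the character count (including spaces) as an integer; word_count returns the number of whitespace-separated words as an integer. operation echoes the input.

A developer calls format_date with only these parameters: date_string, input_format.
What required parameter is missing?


Required parameters: date_string, input_format, output_format
Provided: date_string, input_format
Missing: output_format
output_format


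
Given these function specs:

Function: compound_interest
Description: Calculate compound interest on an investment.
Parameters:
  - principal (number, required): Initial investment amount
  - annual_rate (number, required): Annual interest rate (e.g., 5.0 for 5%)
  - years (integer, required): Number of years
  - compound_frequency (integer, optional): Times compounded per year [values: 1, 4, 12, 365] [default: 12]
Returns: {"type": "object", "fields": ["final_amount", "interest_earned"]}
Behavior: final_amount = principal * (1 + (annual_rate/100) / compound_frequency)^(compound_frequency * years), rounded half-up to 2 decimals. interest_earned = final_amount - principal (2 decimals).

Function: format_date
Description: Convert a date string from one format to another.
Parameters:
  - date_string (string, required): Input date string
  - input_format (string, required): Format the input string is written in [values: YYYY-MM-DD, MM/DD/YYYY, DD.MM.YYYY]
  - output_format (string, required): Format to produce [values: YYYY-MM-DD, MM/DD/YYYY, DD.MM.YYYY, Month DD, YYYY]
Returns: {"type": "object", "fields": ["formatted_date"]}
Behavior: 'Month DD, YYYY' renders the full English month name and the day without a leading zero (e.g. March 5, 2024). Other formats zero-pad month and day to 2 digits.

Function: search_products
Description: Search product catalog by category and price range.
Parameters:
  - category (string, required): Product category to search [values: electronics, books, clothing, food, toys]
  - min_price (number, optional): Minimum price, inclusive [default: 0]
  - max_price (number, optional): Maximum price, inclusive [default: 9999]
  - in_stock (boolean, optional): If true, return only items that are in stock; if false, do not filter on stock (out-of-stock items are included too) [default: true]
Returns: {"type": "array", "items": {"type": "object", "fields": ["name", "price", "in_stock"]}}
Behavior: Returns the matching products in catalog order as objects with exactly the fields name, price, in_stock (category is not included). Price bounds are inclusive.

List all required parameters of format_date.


Parameters of format_date and their required/optional flag:
  date_string: required
  input_format: required
  output_format: required
date_string, input_format, output_format


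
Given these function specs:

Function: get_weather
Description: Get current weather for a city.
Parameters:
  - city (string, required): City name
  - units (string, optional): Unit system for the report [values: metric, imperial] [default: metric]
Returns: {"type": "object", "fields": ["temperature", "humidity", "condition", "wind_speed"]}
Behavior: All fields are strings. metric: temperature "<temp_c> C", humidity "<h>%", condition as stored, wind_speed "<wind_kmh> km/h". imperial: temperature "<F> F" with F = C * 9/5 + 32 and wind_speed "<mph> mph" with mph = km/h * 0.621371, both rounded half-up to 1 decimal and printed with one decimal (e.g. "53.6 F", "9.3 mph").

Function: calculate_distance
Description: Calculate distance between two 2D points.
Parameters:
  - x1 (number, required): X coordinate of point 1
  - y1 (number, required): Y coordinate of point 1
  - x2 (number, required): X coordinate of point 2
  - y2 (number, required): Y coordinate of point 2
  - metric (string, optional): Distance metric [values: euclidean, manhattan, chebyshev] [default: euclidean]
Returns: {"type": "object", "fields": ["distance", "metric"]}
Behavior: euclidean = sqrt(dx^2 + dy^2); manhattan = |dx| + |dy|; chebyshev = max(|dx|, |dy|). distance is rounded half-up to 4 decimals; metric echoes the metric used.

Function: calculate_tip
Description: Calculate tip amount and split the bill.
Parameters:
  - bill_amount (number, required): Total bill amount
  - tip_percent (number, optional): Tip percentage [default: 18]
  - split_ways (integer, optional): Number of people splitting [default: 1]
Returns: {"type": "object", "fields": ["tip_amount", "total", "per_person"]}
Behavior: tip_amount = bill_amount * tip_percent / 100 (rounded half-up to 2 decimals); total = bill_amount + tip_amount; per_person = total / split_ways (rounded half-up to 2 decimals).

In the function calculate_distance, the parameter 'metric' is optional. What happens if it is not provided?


The calculate_distance spec declares:
  - metric (string, optional): Distance metric [values: euclidean, manhattan, chebyshev] [default: euclidean]
It defaults to euclidean


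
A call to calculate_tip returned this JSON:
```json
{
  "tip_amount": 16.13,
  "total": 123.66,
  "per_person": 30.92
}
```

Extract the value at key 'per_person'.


30.92


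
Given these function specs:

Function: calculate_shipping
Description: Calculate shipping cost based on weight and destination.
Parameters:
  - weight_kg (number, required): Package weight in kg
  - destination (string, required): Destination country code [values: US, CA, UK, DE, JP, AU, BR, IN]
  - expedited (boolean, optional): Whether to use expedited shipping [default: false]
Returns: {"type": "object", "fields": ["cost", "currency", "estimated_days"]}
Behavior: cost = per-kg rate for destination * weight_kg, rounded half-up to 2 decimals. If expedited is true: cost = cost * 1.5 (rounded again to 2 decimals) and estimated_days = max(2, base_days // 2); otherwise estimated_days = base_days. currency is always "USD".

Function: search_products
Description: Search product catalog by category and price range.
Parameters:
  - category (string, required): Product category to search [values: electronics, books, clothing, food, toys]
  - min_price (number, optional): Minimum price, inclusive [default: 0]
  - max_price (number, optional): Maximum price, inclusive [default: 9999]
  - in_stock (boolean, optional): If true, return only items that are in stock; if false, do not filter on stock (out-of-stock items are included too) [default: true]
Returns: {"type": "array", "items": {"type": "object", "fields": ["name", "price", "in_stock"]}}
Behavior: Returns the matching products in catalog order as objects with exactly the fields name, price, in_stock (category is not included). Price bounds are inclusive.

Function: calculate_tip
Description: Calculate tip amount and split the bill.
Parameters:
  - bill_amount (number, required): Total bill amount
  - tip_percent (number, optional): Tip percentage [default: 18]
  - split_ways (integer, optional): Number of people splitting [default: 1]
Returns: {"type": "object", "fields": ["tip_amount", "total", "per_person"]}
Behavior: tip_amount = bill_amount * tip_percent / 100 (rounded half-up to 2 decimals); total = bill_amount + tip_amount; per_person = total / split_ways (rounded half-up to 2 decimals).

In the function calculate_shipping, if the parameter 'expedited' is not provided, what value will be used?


The calculate_shipping spec declares:
  - expedited (boolean, optional): Whether to use expedited shipping [default: false]
Default:
false


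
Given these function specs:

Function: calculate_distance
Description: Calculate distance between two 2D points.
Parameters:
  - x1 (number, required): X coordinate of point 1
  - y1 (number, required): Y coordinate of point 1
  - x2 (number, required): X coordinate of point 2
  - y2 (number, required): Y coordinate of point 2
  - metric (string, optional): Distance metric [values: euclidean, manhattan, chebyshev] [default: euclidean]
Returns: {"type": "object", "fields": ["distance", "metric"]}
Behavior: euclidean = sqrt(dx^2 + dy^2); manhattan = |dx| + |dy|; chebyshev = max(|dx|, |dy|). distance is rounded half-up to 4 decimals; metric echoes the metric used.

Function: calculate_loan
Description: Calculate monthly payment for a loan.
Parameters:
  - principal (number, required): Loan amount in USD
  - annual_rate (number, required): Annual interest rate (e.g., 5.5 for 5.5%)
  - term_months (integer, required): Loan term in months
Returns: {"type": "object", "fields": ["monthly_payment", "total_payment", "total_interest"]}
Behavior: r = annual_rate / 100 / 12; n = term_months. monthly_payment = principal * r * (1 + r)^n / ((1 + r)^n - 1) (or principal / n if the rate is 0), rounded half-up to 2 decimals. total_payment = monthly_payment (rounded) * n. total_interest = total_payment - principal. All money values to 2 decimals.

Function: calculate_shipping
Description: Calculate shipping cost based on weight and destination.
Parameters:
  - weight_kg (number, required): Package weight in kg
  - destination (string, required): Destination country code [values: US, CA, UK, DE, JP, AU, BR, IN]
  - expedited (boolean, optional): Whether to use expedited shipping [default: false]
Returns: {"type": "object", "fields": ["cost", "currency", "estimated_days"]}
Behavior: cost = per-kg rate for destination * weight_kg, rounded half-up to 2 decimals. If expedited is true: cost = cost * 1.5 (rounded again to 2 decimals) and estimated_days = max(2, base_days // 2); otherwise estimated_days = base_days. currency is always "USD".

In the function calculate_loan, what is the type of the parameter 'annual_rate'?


The calculate_loan spec declares:
  - annual_rate (number, required): Annual interest rate (e.g., 5.5 for 5.5%)
Type:
number


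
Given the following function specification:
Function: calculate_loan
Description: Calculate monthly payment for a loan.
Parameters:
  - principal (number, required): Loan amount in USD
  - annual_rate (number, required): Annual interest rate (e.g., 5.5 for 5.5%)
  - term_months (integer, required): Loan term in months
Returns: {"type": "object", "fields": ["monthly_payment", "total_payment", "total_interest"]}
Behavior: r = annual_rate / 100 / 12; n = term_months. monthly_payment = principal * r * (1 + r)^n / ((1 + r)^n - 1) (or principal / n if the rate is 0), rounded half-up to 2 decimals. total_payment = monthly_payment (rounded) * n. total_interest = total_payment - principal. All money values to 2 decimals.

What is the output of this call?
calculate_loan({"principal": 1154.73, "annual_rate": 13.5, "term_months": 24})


r = 13.5 / 100 / 12 = 0.01125 (keep full precision)
(1 + r)^24 = 1.30799123
monthly_payment = 1154.73 * 0.01125 * 1.30799123 / (1.30799123 - 1) = 55.169552 -> 55.17
total_payment = 55.17 * 24 = 1324.08
total_interest = 1324.08 - 1154.73 = 169.35
Output:
{"monthly_payment": 55.17, "total_payment": 1324.08, "total_interest": 169.35}


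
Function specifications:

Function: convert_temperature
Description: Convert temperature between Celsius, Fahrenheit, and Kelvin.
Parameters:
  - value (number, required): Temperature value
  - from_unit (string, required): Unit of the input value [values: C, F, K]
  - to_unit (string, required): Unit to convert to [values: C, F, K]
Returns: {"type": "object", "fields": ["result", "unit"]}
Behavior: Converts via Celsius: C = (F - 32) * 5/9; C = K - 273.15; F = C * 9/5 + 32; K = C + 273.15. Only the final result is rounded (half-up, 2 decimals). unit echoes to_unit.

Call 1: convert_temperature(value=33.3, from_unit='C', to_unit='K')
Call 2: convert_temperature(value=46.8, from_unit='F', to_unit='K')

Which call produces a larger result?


Call 1:
  Input already in C: 33.3
  To K: 33.3 + 273.15 = 306.45
  Round to 2 decimals: 306.45
  -> 306.45 K
Call 2:
  To C: (46.8 - 32) * 5/9 = 8.222222
  To K: 8.222222 + 273.15 = 281.372222
  Round to 2 decimals: 281.37
  -> 281.37 K
Call 1 (306.45 K)
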